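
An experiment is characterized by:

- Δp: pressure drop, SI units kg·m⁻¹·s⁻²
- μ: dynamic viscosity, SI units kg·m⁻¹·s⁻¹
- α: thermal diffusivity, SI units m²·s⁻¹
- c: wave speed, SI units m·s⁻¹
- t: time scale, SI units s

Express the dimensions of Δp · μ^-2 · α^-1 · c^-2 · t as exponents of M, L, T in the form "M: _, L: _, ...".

Collect each base-dimension exponent across the product:
  M: (1) − 2·(1) − (0) − 2·(0) + (0) = -1
  L: (-1) − 2·(-1) − (2) − 2·(1) + (0) = -3
  T: (-2) − 2·(-1) − (-1) − 2·(-1) + (1) = 4
So the dimensions are [M⁻¹ L⁻³ T⁴].

M: -1, L: -3, T: 4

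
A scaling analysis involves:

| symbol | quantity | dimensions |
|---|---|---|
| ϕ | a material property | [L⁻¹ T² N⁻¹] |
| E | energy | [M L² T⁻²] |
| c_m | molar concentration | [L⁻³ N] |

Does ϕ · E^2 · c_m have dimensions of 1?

Sum the exponent of each base dimension across the product:
  M: [ϕ]_M + 2·[E]_M + [c_m]_M = (0) + 2·(1) + (0) = 2
  L: [ϕ]_L + 2·[E]_L + [c_m]_L = (-1) + 2·(2) + (-3) = 0
  T: [ϕ]_T + 2·[E]_T + [c_m]_T = (2) + 2·(-2) + (0) = -2
  N: [ϕ]_N + 2·[E]_N + [c_m]_N = (-1) + 2·(0) + (1) = 0
Net dimensions [M² T⁻²] ≠ [1] — not dimensionless.

no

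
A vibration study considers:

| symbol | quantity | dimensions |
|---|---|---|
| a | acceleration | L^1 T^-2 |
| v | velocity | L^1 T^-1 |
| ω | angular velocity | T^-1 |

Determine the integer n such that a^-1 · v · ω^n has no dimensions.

Balance the T exponent: (-1)·n from ω, plus −(-2) + (-1) = 1 from the rest, must sum to zero.
−n + 1 = 0, so n = 1.

1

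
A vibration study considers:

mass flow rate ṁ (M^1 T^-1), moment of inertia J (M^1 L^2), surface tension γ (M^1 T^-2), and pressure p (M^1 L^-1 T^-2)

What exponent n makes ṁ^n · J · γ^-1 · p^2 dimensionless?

-2

Balance the M exponent: (1)·n from ṁ, plus (1) − (1) + 2·(1) = 2 from the rest, must sum to zero.
n + 2 = 0, so n = -2.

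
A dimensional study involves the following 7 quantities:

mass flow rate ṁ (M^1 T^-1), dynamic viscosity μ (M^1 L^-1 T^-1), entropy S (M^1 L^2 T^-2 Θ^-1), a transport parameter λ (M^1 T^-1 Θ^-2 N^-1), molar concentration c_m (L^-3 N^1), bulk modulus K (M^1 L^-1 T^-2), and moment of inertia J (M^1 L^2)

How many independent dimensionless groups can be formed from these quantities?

2

There are 7 variables and 5 base dimensions (M, L, T, Θ, N).
The dimension matrix has rank 5.
Independent dimensionless groups: 7 − 5 = 2.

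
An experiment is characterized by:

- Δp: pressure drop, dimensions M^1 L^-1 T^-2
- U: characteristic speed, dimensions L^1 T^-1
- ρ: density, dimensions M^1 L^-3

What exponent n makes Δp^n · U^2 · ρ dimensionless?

Balance the M exponent: (1)·n from Δp, plus 2·(0) + (1) = 1 from the rest, must sum to zero.
n + 1 = 0, so n = -1.

-1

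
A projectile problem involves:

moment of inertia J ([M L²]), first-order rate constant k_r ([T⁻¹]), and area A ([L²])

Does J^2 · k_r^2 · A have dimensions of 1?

Sum the exponent of each base dimension across the product:
  M: 2·[J]_M + 2·[k_r]_M + [A]_M = 2·(1) + 2·(0) + (0) = 2
  L: 2·[J]_L + 2·[k_r]_L + [A]_L = 2·(2) + 2·(0) + (2) = 6
  T: 2·[J]_T + 2·[k_r]_T + [A]_T = 2·(0) + 2·(-1) + (0) = -2
Net dimensions [M² L⁶ T⁻²] ≠ [1] — not dimensionless.

no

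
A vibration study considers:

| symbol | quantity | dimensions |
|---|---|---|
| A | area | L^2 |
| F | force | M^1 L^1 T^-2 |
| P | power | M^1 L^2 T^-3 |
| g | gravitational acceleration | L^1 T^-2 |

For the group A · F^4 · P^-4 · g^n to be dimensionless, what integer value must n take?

Balance the L exponent: (1)·n from g, plus (2) + 4·(1) − 4·(2) = -2 from the rest, must sum to zero.
n − 2 = 0, so n = 2.

2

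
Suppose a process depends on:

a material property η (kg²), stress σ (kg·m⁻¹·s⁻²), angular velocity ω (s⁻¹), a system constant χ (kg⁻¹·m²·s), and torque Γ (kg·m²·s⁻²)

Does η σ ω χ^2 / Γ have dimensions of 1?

no

Sum the exponent of each base dimension across the product:
  M: [η]_M + [σ]_M + [ω]_M + 2·[χ]_M − [Γ]_M = (2) + (1) + (0) + 2·(-1) − (1) = 0
  L: [η]_L + [σ]_L + [ω]_L + 2·[χ]_L − [Γ]_L = (0) + (-1) + (0) + 2·(2) − (2) = 1
  T: [η]_T + [σ]_T + [ω]_T + 2·[χ]_T − [Γ]_T = (0) + (-2) + (-1) + 2·(1) − (-2) = 1
Net dimensions [L T] ≠ [1] — not dimensionless.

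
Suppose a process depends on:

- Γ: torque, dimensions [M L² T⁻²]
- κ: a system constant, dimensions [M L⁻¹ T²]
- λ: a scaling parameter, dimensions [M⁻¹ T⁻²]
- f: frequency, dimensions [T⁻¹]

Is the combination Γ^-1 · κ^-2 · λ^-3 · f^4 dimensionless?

yes

Sum the exponent of each base dimension across the product:
  M: −[Γ]_M − 2·[κ]_M − 3·[λ]_M + 4·[f]_M = −(1) − 2·(1) − 3·(-1) + 4·(0) = 0
  L: −[Γ]_L − 2·[κ]_L − 3·[λ]_L + 4·[f]_L = −(2) − 2·(-1) − 3·(0) + 4·(0) = 0
  T: −[Γ]_T − 2·[κ]_T − 3·[λ]_T + 4·[f]_T = −(-2) − 2·(2) − 3·(-2) + 4·(-1) = 0
All base exponents vanish — dimensionless.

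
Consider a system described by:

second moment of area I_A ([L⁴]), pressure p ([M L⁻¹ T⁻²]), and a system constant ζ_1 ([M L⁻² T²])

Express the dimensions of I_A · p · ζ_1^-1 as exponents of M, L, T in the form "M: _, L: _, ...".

Collect each base-dimension exponent across the product:
  M: (0) + (1) − (1) = 0
  L: (4) + (-1) − (-2) = 5
  T: (0) + (-2) − (2) = -4
So the dimensions are [L⁵ T⁻⁴].

M: 0, L: 5, T: -4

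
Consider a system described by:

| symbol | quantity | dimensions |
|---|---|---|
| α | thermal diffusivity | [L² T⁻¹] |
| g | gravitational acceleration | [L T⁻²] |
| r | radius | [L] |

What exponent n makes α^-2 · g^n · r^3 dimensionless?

1

Balance the L exponent: (1)·n from g, plus −2·(2) + 3·(1) = -1 from the rest, must sum to zero.
n − 1 = 0, so n = 1.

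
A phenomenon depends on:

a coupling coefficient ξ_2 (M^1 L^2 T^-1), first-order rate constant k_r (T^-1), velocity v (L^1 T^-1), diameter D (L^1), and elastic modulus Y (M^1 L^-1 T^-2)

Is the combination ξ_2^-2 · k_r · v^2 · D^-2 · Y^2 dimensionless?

no

Sum the exponent of each base dimension across the product:
  M: −2·[ξ_2]_M + [k_r]_M + 2·[v]_M − 2·[D]_M + 2·[Y]_M = −2·(1) + (0) + 2·(0) − 2·(0) + 2·(1) = 0
  L: −2·[ξ_2]_L + [k_r]_L + 2·[v]_L − 2·[D]_L + 2·[Y]_L = −2·(2) + (0) + 2·(1) − 2·(1) + 2·(-1) = -6
  T: −2·[ξ_2]_T + [k_r]_T + 2·[v]_T − 2·[D]_T + 2·[Y]_T = −2·(-1) + (-1) + 2·(-1) − 2·(0) + 2·(-2) = -5
Net dimensions [L⁻⁶ T⁻⁵] ≠ [1] — not dimensionless.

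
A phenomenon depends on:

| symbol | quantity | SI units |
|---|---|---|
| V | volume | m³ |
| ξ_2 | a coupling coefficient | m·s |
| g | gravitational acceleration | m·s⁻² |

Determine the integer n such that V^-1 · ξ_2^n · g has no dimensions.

2

Balance the L exponent: (1)·n from ξ_2, plus −(3) + (1) = -2 from the rest, must sum to zero.
n − 2 = 0, so n = 2.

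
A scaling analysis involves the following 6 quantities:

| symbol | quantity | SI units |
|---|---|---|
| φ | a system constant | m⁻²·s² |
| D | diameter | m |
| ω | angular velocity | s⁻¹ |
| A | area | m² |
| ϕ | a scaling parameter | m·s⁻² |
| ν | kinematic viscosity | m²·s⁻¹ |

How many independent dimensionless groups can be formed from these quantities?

There are 6 variables and 2 base dimensions (L, T).
The dimension matrix has rank 2.
Independent dimensionless groups: 6 − 2 = 4.

4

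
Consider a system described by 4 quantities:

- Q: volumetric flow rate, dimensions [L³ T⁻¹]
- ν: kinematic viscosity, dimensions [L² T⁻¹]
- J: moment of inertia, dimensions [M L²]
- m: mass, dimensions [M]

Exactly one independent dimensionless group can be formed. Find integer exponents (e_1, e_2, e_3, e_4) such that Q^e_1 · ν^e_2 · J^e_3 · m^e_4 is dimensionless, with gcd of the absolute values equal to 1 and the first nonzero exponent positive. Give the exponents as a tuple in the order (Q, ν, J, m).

(2, -2, -1, 1)

M: e_1·(0) + e_2·(0) + e_3·(1) + e_4·(1) = 0
L: e_1·(3) + e_2·(2) + e_3·(2) + e_4·(0) = 0
T: e_1·(-1) + e_2·(-1) + e_3·(0) + e_4·(0) = 0
Solving this homogeneous linear system for the smallest-integer solution (first nonzero entry positive) gives (2, -2, -1, 1).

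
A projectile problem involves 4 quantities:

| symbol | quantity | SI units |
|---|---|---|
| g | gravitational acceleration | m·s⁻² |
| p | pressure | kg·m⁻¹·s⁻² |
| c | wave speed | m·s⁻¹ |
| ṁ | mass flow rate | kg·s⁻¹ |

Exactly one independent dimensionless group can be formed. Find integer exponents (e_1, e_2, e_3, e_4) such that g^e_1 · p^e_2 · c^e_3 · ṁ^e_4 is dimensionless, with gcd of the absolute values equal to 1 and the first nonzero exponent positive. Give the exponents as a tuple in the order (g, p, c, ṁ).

M: e_1·(0) + e_2·(1) + e_3·(0) + e_4·(1) = 0
L: e_1·(1) + e_2·(-1) + e_3·(1) + e_4·(0) = 0
T: e_1·(-2) + e_2·(-2) + e_3·(-1) + e_4·(-1) = 0
Solving this homogeneous linear system for the smallest-integer solution (first nonzero entry positive) gives (2, -1, -3, 1).

(2, -1, -3, 1)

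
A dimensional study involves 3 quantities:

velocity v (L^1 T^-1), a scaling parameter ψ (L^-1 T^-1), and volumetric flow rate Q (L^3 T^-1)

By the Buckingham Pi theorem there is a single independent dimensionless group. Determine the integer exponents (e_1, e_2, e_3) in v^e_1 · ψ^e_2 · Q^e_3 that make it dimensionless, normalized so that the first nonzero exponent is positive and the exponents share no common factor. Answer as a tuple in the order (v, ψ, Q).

L: e_1·(1) + e_2·(-1) + e_3·(3) = 0
T: e_1·(-1) + e_2·(-1) + e_3·(-1) = 0
Solving this homogeneous linear system for the smallest-integer solution (first nonzero entry positive) gives (2, -1, -1).

(2, -1, -1)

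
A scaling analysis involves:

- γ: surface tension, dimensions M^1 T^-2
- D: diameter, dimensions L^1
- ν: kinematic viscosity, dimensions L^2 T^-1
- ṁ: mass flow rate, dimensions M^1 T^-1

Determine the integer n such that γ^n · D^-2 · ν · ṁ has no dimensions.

Balance the M exponent: (1)·n from γ, plus −2·(0) + (0) + (1) = 1 from the rest, must sum to zero.
n + 1 = 0, so n = -1.

-1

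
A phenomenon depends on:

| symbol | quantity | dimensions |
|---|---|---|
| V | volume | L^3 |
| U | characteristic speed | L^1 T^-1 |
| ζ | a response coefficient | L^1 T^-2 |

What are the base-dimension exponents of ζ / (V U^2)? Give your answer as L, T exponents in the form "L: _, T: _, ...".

L: -4, T: 0

Collect each base-dimension exponent across the product:
  L: −(3) − 2·(1) + (1) = -4
  T: −(0) − 2·(-1) + (-2) = 0
So the dimensions are [L⁻⁴].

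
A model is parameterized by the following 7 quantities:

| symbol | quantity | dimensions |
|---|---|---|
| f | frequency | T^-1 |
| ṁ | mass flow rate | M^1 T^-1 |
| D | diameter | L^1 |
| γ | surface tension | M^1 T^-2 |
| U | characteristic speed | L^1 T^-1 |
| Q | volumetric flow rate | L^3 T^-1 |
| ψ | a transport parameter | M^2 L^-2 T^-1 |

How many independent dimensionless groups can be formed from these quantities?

There are 7 variables and 3 base dimensions (M, L, T).
The dimension matrix has rank 3.
Independent dimensionless groups: 7 − 3 = 4.

4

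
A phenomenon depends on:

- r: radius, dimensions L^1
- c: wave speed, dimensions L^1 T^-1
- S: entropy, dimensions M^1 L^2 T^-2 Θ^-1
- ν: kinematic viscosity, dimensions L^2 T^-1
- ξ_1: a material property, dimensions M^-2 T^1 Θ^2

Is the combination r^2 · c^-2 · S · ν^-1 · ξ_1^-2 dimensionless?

Sum the exponent of each base dimension across the product:
  M: 2·[r]_M − 2·[c]_M + [S]_M − [ν]_M − 2·[ξ_1]_M = 2·(0) − 2·(0) + (1) − (0) − 2·(-2) = 5
  L: 2·[r]_L − 2·[c]_L + [S]_L − [ν]_L − 2·[ξ_1]_L = 2·(1) − 2·(1) + (2) − (2) − 2·(0) = 0
  T: 2·[r]_T − 2·[c]_T + [S]_T − [ν]_T − 2·[ξ_1]_T = 2·(0) − 2·(-1) + (-2) − (-1) − 2·(1) = -1
  Θ: 2·[r]_Θ − 2·[c]_Θ + [S]_Θ − [ν]_Θ − 2·[ξ_1]_Θ = 2·(0) − 2·(0) + (-1) − (0) − 2·(2) = -5
Net dimensions [M⁵ T⁻¹ Θ⁻⁵] ≠ [1] — not dimensionless.

no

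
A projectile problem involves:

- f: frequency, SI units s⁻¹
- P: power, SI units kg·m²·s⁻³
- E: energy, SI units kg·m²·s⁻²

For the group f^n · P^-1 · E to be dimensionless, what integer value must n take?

1

Balance the T exponent: (-1)·n from f, plus −(-3) + (-2) = 1 from the rest, must sum to zero.
−n + 1 = 0, so n = 1.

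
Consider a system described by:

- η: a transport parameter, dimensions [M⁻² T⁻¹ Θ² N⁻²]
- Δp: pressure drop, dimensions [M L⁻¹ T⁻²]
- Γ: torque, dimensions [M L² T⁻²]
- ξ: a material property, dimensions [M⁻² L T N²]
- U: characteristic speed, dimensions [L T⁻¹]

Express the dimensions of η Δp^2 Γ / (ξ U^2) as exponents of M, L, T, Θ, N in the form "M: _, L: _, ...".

Collect each base-dimension exponent across the product:
  M: (-2) + 2·(1) + (1) − (-2) − 2·(0) = 3
  L: (0) + 2·(-1) + (2) − (1) − 2·(1) = -3
  T: (-1) + 2·(-2) + (-2) − (1) − 2·(-1) = -6
  Θ: (2) + 2·(0) + (0) − (0) − 2·(0) = 2
  N: (-2) + 2·(0) + (0) − (2) − 2·(0) = -4
So the dimensions are [M³ L⁻³ T⁻⁶ Θ² N⁻⁴].

M: 3, L: -3, T: -6, Θ: 2, N: -4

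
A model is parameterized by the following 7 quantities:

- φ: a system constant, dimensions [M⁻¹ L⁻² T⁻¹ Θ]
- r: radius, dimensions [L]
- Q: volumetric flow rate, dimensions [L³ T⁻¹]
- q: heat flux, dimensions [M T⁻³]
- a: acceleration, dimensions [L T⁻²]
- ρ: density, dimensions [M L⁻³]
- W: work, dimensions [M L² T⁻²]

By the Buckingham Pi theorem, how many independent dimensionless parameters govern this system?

There are 7 variables and 4 base dimensions (M, L, T, Θ).
The dimension matrix has rank 4.
Independent dimensionless groups: 7 − 4 = 3.

3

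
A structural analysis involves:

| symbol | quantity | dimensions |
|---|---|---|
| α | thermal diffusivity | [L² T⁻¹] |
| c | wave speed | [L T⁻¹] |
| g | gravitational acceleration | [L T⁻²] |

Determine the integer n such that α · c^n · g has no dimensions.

-3

Balance the L exponent: (1)·n from c, plus (2) + (1) = 3 from the rest, must sum to zero.
n + 3 = 0, so n = -3.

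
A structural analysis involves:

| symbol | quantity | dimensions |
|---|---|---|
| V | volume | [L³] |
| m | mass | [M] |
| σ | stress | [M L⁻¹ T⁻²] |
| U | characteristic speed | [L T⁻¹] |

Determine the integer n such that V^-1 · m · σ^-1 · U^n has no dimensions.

Balance the L exponent: (1)·n from U, plus −(3) + (0) − (-1) = -2 from the rest, must sum to zero.
n − 2 = 0, so n = 2.

2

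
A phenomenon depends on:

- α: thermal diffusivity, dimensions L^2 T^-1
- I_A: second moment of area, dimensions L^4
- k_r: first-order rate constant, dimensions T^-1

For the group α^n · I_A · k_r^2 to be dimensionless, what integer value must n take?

-2

Balance the L exponent: (2)·n from α, plus (4) + 2·(0) = 4 from the rest, must sum to zero.
2n + 4 = 0, so n = -2.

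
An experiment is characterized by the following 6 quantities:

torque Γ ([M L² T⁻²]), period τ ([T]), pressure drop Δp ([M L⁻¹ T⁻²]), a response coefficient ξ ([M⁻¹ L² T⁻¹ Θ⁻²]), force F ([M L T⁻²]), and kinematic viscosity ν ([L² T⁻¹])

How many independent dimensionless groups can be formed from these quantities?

There are 6 variables and 4 base dimensions (M, L, T, Θ).
The dimension matrix has rank 4.
Independent dimensionless groups: 6 − 4 = 2.

2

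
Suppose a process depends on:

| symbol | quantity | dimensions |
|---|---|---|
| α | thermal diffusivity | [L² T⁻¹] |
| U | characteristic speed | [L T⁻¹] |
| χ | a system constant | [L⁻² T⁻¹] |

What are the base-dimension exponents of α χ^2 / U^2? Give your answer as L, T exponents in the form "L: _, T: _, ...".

Collect each base-dimension exponent across the product:
  L: (2) − 2·(1) + 2·(-2) = -4
  T: (-1) − 2·(-1) + 2·(-1) = -1
So the dimensions are [L⁻⁴ T⁻¹].

L: -4, T: -1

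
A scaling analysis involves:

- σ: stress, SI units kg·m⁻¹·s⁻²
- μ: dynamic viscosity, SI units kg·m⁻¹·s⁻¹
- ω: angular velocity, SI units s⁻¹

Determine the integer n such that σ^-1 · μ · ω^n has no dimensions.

Balance the T exponent: (-1)·n from ω, plus −(-2) + (-1) = 1 from the rest, must sum to zero.
−n + 1 = 0, so n = 1.

1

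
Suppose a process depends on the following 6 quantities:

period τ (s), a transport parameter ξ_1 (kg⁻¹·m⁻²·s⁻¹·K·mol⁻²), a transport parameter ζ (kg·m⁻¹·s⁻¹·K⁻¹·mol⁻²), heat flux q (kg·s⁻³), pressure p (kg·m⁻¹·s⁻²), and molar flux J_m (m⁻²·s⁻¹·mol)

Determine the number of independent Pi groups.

1

There are 6 variables and 5 base dimensions (M, L, T, Θ, N).
The dimension matrix has rank 5.
Independent dimensionless groups: 6 − 5 = 1.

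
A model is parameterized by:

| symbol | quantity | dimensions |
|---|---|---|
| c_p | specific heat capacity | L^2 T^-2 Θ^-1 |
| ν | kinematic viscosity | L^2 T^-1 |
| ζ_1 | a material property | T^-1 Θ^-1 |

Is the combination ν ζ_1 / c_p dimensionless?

yes

Sum the exponent of each base dimension across the product:
  M: −[c_p]_M + [ν]_M + [ζ_1]_M = −(0) + (0) + (0) = 0
  L: −[c_p]_L + [ν]_L + [ζ_1]_L = −(2) + (2) + (0) = 0
  T: −[c_p]_T + [ν]_T + [ζ_1]_T = −(-2) + (-1) + (-1) = 0
  Θ: −[c_p]_Θ + [ν]_Θ + [ζ_1]_Θ = −(-1) + (0) + (-1) = 0
All base exponents vanish — dimensionless.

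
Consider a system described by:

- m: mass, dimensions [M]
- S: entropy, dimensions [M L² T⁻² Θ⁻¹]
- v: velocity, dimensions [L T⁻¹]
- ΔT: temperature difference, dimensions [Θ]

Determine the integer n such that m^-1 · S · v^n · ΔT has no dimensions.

-2

Balance the L exponent: (1)·n from v, plus −(0) + (2) + (0) = 2 from the rest, must sum to zero.
n + 2 = 0, so n = -2.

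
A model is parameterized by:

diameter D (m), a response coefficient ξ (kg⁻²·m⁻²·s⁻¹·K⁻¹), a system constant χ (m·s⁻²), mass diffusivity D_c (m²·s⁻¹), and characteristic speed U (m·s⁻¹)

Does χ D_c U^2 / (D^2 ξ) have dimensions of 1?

Sum the exponent of each base dimension across the product:
  M: −2·[D]_M − [ξ]_M + [χ]_M + [D_c]_M + 2·[U]_M = −2·(0) − (-2) + (0) + (0) + 2·(0) = 2
  L: −2·[D]_L − [ξ]_L + [χ]_L + [D_c]_L + 2·[U]_L = −2·(1) − (-2) + (1) + (2) + 2·(1) = 5
  T: −2·[D]_T − [ξ]_T + [χ]_T + [D_c]_T + 2·[U]_T = −2·(0) − (-1) + (-2) + (-1) + 2·(-1) = -4
  Θ: −2·[D]_Θ − [ξ]_Θ + [χ]_Θ + [D_c]_Θ + 2·[U]_Θ = −2·(0) − (-1) + (0) + (0) + 2·(0) = 1
Net dimensions [M² L⁵ T⁻⁴ Θ] ≠ [1] — not dimensionless.

no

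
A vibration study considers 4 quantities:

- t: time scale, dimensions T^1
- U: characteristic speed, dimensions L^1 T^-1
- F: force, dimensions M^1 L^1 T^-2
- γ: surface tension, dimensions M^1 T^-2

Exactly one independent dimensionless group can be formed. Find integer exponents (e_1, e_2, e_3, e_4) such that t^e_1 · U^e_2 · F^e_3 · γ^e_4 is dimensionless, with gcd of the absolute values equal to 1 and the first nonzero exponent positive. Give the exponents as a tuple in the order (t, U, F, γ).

(1, 1, -1, 1)

M: e_1·(0) + e_2·(0) + e_3·(1) + e_4·(1) = 0
L: e_1·(0) + e_2·(1) + e_3·(1) + e_4·(0) = 0
T: e_1·(1) + e_2·(-1) + e_3·(-2) + e_4·(-2) = 0
Solving this homogeneous linear system for the smallest-integer solution (first nonzero entry positive) gives (1, 1, -1, 1).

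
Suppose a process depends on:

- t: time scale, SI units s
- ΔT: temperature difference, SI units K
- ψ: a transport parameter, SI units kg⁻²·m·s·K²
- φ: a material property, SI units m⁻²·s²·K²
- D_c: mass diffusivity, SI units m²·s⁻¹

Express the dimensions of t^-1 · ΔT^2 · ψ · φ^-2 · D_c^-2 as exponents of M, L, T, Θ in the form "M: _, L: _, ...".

M: -2, L: 1, T: -2, Θ: 0

Collect each base-dimension exponent across the product:
  M: −(0) + 2·(0) + (-2) − 2·(0) − 2·(0) = -2
  L: −(0) + 2·(0) + (1) − 2·(-2) − 2·(2) = 1
  T: −(1) + 2·(0) + (1) − 2·(2) − 2·(-1) = -2
  Θ: −(0) + 2·(1) + (2) − 2·(2) − 2·(0) = 0
So the dimensions are [M⁻² L T⁻²].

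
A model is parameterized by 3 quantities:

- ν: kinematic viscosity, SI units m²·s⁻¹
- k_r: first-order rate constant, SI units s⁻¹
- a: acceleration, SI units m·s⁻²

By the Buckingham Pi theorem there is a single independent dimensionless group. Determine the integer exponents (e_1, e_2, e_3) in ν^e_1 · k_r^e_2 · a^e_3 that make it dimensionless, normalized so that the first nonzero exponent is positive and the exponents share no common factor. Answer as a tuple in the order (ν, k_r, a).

(1, 3, -2)

L: e_1·(2) + e_2·(0) + e_3·(1) = 0
T: e_1·(-1) + e_2·(-1) + e_3·(-2) = 0
Solving this homogeneous linear system for the smallest-integer solution (first nonzero entry positive) gives (1, 3, -2).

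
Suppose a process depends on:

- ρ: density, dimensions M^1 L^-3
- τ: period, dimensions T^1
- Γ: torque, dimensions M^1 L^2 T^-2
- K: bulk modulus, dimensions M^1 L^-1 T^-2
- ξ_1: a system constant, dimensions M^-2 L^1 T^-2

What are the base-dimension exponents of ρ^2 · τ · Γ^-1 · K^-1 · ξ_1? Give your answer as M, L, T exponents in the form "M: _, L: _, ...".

M: -2, L: -6, T: 3

Collect each base-dimension exponent across the product:
  M: 2·(1) + (0) − (1) − (1) + (-2) = -2
  L: 2·(-3) + (0) − (2) − (-1) + (1) = -6
  T: 2·(0) + (1) − (-2) − (-2) + (-2) = 3
So the dimensions are [M⁻² L⁻⁶ T³].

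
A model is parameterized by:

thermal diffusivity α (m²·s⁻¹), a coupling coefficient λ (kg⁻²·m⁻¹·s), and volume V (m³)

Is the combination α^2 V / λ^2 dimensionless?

no

Sum the exponent of each base dimension across the product:
  M: 2·[α]_M − 2·[λ]_M + [V]_M = 2·(0) − 2·(-2) + (0) = 4
  L: 2·[α]_L − 2·[λ]_L + [V]_L = 2·(2) − 2·(-1) + (3) = 9
  T: 2·[α]_T − 2·[λ]_T + [V]_T = 2·(-1) − 2·(1) + (0) = -4
Net dimensions [M⁴ L⁹ T⁻⁴] ≠ [1] — not dimensionless.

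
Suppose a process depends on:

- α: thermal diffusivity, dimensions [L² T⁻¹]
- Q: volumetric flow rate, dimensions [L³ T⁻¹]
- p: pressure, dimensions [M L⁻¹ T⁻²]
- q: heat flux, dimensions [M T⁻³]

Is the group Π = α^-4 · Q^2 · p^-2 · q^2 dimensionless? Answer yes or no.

yes

Sum the exponent of each base dimension across the product:
  M: −4·[α]_M + 2·[Q]_M − 2·[p]_M + 2·[q]_M = −4·(0) + 2·(0) − 2·(1) + 2·(1) = 0
  L: −4·[α]_L + 2·[Q]_L − 2·[p]_L + 2·[q]_L = −4·(2) + 2·(3) − 2·(-1) + 2·(0) = 0
  T: −4·[α]_T + 2·[Q]_T − 2·[p]_T + 2·[q]_T = −4·(-1) + 2·(-1) − 2·(-2) + 2·(-3) = 0
All base exponents vanish — dimensionless.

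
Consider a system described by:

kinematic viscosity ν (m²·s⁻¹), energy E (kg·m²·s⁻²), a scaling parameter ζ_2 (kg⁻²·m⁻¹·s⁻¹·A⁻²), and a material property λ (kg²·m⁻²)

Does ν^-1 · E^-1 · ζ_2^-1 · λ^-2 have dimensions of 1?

no

Sum the exponent of each base dimension across the product:
  M: −[ν]_M − [E]_M − [ζ_2]_M − 2·[λ]_M = −(0) − (1) − (-2) − 2·(2) = -3
  L: −[ν]_L − [E]_L − [ζ_2]_L − 2·[λ]_L = −(2) − (2) − (-1) − 2·(-2) = 1
  T: −[ν]_T − [E]_T − [ζ_2]_T − 2·[λ]_T = −(-1) − (-2) − (-1) − 2·(0) = 4
  I: −[ν]_I − [E]_I − [ζ_2]_I − 2·[λ]_I = −(0) − (0) − (-2) − 2·(0) = 2
Net dimensions [M⁻³ L T⁴ I²] ≠ [1] — not dimensionless.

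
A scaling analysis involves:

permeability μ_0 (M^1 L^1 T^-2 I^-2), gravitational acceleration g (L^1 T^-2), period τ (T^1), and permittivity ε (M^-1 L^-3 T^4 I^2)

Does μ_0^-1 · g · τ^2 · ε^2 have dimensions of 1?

Sum the exponent of each base dimension across the product:
  M: −[μ_0]_M + [g]_M + 2·[τ]_M + 2·[ε]_M = −(1) + (0) + 2·(0) + 2·(-1) = -3
  L: −[μ_0]_L + [g]_L + 2·[τ]_L + 2·[ε]_L = −(1) + (1) + 2·(0) + 2·(-3) = -6
  T: −[μ_0]_T + [g]_T + 2·[τ]_T + 2·[ε]_T = −(-2) + (-2) + 2·(1) + 2·(4) = 10
  I: −[μ_0]_I + [g]_I + 2·[τ]_I + 2·[ε]_I = −(-2) + (0) + 2·(0) + 2·(2) = 6
Net dimensions [M⁻³ L⁻⁶ T¹⁰ I⁶] ≠ [1] — not dimensionless.

no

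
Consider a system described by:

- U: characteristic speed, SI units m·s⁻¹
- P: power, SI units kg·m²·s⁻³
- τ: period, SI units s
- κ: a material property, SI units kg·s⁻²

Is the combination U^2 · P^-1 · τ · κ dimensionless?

yes

Sum the exponent of each base dimension across the product:
  M: 2·[U]_M − [P]_M + [τ]_M + [κ]_M = 2·(0) − (1) + (0) + (1) = 0
  L: 2·[U]_L − [P]_L + [τ]_L + [κ]_L = 2·(1) − (2) + (0) + (0) = 0
  T: 2·[U]_T − [P]_T + [τ]_T + [κ]_T = 2·(-1) − (-3) + (1) + (-2) = 0
All base exponents vanish — dimensionless.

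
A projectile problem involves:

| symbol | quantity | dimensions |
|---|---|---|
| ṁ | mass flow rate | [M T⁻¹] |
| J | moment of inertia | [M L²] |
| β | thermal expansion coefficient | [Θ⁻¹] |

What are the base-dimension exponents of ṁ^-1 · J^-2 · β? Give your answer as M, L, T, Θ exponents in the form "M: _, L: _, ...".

M: -3, L: -4, T: 1, Θ: -1

Collect each base-dimension exponent across the product:
  M: −(1) − 2·(1) + (0) = -3
  L: −(0) − 2·(2) + (0) = -4
  T: −(-1) − 2·(0) + (0) = 1
  Θ: −(0) − 2·(0) + (-1) = -1
So the dimensions are [M⁻³ L⁻⁴ T Θ⁻¹].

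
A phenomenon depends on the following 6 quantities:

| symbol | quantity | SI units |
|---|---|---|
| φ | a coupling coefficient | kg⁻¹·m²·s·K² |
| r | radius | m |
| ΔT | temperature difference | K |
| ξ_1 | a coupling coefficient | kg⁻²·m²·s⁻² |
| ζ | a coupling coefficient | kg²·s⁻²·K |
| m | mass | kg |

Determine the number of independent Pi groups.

2

There are 6 variables and 4 base dimensions (M, L, T, Θ).
The dimension matrix has rank 4.
Independent dimensionless groups: 6 − 4 = 2.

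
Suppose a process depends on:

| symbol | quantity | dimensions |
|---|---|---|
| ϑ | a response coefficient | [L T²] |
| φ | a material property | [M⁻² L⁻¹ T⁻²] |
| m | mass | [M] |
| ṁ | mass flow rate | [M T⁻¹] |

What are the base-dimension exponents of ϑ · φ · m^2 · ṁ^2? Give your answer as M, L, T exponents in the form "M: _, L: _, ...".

M: 2, L: 0, T: -2

Collect each base-dimension exponent across the product:
  M: (0) + (-2) + 2·(1) + 2·(1) = 2
  L: (1) + (-1) + 2·(0) + 2·(0) = 0
  T: (2) + (-2) + 2·(0) + 2·(-1) = -2
So the dimensions are [M² T⁻²].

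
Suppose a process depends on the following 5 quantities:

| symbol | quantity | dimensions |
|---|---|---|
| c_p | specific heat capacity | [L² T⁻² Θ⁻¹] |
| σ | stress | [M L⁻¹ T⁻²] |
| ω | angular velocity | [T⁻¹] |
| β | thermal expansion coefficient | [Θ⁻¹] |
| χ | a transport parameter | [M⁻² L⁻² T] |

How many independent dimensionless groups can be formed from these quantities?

There are 5 variables and 4 base dimensions (M, L, T, Θ).
The dimension matrix has rank 4.
Independent dimensionless groups: 5 − 4 = 1.

1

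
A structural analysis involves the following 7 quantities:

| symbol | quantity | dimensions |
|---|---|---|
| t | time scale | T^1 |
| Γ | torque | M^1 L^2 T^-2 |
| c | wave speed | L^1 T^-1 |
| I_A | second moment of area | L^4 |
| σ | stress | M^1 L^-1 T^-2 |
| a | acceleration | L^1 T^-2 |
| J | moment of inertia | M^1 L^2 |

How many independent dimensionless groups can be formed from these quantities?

4

There are 7 variables and 3 base dimensions (M, L, T).
The dimension matrix has rank 3.
Independent dimensionless groups: 7 − 3 = 4.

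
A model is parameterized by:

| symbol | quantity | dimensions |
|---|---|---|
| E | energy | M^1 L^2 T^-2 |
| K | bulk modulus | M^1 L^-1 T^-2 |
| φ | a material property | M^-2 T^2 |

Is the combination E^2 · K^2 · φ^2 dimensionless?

Sum the exponent of each base dimension across the product:
  M: 2·[E]_M + 2·[K]_M + 2·[φ]_M = 2·(1) + 2·(1) + 2·(-2) = 0
  L: 2·[E]_L + 2·[K]_L + 2·[φ]_L = 2·(2) + 2·(-1) + 2·(0) = 2
  T: 2·[E]_T + 2·[K]_T + 2·[φ]_T = 2·(-2) + 2·(-2) + 2·(2) = -4
Net dimensions [L² T⁻⁴] ≠ [1] — not dimensionless.

no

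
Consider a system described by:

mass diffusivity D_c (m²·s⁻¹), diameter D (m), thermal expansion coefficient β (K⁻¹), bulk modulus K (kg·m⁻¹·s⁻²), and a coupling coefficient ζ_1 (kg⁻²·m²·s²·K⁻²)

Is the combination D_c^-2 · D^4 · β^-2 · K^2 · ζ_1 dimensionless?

Sum the exponent of each base dimension across the product:
  M: −2·[D_c]_M + 4·[D]_M − 2·[β]_M + 2·[K]_M + [ζ_1]_M = −2·(0) + 4·(0) − 2·(0) + 2·(1) + (-2) = 0
  L: −2·[D_c]_L + 4·[D]_L − 2·[β]_L + 2·[K]_L + [ζ_1]_L = −2·(2) + 4·(1) − 2·(0) + 2·(-1) + (2) = 0
  T: −2·[D_c]_T + 4·[D]_T − 2·[β]_T + 2·[K]_T + [ζ_1]_T = −2·(-1) + 4·(0) − 2·(0) + 2·(-2) + (2) = 0
  Θ: −2·[D_c]_Θ + 4·[D]_Θ − 2·[β]_Θ + 2·[K]_Θ + [ζ_1]_Θ = −2·(0) + 4·(0) − 2·(-1) + 2·(0) + (-2) = 0
All base exponents vanish — dimensionless.

yes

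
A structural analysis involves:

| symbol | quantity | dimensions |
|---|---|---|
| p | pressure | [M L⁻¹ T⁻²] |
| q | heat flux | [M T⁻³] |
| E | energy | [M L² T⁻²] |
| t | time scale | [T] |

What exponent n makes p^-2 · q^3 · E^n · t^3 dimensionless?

-1

Balance the M exponent: (1)·n from E, plus −2·(1) + 3·(1) + 3·(0) = 1 from the rest, must sum to zero.
n + 1 = 0, so n = -1.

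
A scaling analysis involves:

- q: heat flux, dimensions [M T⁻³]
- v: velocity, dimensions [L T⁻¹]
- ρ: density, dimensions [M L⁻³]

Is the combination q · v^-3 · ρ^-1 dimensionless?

yes

Sum the exponent of each base dimension across the product:
  M: [q]_M − 3·[v]_M − [ρ]_M = (1) − 3·(0) − (1) = 0
  L: [q]_L − 3·[v]_L − [ρ]_L = (0) − 3·(1) − (-3) = 0
  T: [q]_T − 3·[v]_T − [ρ]_T = (-3) − 3·(-1) − (0) = 0
All base exponents vanish — dimensionless.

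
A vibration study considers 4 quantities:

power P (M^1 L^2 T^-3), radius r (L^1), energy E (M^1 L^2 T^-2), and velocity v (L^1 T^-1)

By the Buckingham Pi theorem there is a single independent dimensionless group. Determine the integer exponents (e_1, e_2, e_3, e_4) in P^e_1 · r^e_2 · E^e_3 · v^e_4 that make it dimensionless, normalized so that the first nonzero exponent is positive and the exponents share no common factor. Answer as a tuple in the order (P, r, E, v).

(1, 1, -1, -1)

M: e_1·(1) + e_2·(0) + e_3·(1) + e_4·(0) = 0
L: e_1·(2) + e_2·(1) + e_3·(2) + e_4·(1) = 0
T: e_1·(-3) + e_2·(0) + e_3·(-2) + e_4·(-1) = 0
Solving this homogeneous linear system for the smallest-integer solution (first nonzero entry positive) gives (1, 1, -1, -1).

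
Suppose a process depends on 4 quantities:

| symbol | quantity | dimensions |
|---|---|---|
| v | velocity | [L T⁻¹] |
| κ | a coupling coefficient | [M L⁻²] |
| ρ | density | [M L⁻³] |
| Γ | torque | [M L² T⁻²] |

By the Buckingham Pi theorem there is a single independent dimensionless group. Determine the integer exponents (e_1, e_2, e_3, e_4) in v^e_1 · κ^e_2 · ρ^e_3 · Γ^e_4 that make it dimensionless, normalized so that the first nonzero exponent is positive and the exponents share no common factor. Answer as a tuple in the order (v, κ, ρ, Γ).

M: e_1·(0) + e_2·(1) + e_3·(1) + e_4·(1) = 0
L: e_1·(1) + e_2·(-2) + e_3·(-3) + e_4·(2) = 0
T: e_1·(-1) + e_2·(0) + e_3·(0) + e_4·(-2) = 0
Solving this homogeneous linear system for the smallest-integer solution (first nonzero entry positive) gives (2, 3, -2, -1).

(2, 3, -2, -1)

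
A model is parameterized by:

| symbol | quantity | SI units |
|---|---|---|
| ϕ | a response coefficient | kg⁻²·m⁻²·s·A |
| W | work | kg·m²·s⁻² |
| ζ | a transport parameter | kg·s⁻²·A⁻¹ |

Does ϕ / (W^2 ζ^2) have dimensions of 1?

Sum the exponent of each base dimension across the product:
  M: [ϕ]_M − 2·[W]_M − 2·[ζ]_M = (-2) − 2·(1) − 2·(1) = -6
  L: [ϕ]_L − 2·[W]_L − 2·[ζ]_L = (-2) − 2·(2) − 2·(0) = -6
  T: [ϕ]_T − 2·[W]_T − 2·[ζ]_T = (1) − 2·(-2) − 2·(-2) = 9
  I: [ϕ]_I − 2·[W]_I − 2·[ζ]_I = (1) − 2·(0) − 2·(-1) = 3
Net dimensions [M⁻⁶ L⁻⁶ T⁹ I³] ≠ [1] — not dimensionless.

no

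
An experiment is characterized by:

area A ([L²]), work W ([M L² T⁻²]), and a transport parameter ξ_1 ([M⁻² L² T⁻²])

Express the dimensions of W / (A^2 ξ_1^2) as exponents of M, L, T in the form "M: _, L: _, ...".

Collect each base-dimension exponent across the product:
  M: −2·(0) + (1) − 2·(-2) = 5
  L: −2·(2) + (2) − 2·(2) = -6
  T: −2·(0) + (-2) − 2·(-2) = 2
So the dimensions are [M⁵ L⁻⁶ T²].

M: 5, L: -6, T: 2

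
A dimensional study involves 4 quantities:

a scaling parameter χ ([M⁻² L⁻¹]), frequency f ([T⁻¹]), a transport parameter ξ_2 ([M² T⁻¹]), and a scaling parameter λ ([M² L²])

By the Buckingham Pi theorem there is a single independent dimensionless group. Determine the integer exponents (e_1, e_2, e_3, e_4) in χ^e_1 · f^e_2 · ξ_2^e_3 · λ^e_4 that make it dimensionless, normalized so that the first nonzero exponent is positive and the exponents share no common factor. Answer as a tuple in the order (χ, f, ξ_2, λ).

(2, -1, 1, 1)

M: e_1·(-2) + e_2·(0) + e_3·(2) + e_4·(2) = 0
L: e_1·(-1) + e_2·(0) + e_3·(0) + e_4·(2) = 0
T: e_1·(0) + e_2·(-1) + e_3·(-1) + e_4·(0) = 0
Solving this homogeneous linear system for the smallest-integer solution (first nonzero entry positive) gives (2, -1, 1, 1).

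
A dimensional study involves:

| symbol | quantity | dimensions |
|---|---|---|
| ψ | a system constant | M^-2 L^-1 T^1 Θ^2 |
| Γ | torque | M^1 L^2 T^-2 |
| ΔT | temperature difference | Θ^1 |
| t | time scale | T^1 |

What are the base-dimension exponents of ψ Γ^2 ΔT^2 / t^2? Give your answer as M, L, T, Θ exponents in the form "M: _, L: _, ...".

M: 0, L: 3, T: -5, Θ: 4

Collect each base-dimension exponent across the product:
  M: (-2) + 2·(1) + 2·(0) − 2·(0) = 0
  L: (-1) + 2·(2) + 2·(0) − 2·(0) = 3
  T: (1) + 2·(-2) + 2·(0) − 2·(1) = -5
  Θ: (2) + 2·(0) + 2·(1) − 2·(0) = 4
So the dimensions are [L³ T⁻⁵ Θ⁴].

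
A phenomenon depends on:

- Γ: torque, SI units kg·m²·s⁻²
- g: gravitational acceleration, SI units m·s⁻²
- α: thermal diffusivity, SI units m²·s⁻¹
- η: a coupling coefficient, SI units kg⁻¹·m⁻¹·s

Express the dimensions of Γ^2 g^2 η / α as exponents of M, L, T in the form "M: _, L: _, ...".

Collect each base-dimension exponent across the product:
  M: 2·(1) + 2·(0) − (0) + (-1) = 1
  L: 2·(2) + 2·(1) − (2) + (-1) = 3
  T: 2·(-2) + 2·(-2) − (-1) + (1) = -6
So the dimensions are [M L³ T⁻⁶].

M: 1, L: 3, T: -6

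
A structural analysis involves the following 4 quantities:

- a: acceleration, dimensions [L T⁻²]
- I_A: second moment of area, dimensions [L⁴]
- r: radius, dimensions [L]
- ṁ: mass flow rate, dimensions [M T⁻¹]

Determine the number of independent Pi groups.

1

There are 4 variables and 3 base dimensions (M, L, T).
The dimension matrix has rank 3.
Independent dimensionless groups: 4 − 3 = 1.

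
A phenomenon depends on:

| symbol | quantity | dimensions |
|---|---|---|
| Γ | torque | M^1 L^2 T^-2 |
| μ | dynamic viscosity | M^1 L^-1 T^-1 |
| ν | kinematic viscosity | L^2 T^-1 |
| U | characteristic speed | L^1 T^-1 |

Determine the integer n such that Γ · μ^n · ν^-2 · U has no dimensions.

Balance the M exponent: (1)·n from μ, plus (1) − 2·(0) + (0) = 1 from the rest, must sum to zero.
n + 1 = 0, so n = -1.

-1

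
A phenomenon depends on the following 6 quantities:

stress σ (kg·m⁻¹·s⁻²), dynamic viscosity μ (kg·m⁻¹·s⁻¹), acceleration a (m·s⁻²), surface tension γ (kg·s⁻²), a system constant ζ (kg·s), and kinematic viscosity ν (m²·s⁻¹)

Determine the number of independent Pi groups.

There are 6 variables and 3 base dimensions (M, L, T).
The dimension matrix has rank 3.
Independent dimensionless groups: 6 − 3 = 3.

3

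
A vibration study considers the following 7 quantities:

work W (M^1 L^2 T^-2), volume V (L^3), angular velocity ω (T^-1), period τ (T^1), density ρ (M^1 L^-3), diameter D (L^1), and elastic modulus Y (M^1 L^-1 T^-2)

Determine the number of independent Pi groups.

There are 7 variables and 3 base dimensions (M, L, T).
The dimension matrix has rank 3.
Independent dimensionless groups: 7 − 3 = 4.

4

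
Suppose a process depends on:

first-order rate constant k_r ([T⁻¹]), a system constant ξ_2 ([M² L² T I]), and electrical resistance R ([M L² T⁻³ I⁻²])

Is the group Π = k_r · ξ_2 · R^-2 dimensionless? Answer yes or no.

no

Sum the exponent of each base dimension across the product:
  M: [k_r]_M + [ξ_2]_M − 2·[R]_M = (0) + (2) − 2·(1) = 0
  L: [k_r]_L + [ξ_2]_L − 2·[R]_L = (0) + (2) − 2·(2) = -2
  T: [k_r]_T + [ξ_2]_T − 2·[R]_T = (-1) + (1) − 2·(-3) = 6
  I: [k_r]_I + [ξ_2]_I − 2·[R]_I = (0) + (1) − 2·(-2) = 5
Net dimensions [L⁻² T⁶ I⁵] ≠ [1] — not dimensionless.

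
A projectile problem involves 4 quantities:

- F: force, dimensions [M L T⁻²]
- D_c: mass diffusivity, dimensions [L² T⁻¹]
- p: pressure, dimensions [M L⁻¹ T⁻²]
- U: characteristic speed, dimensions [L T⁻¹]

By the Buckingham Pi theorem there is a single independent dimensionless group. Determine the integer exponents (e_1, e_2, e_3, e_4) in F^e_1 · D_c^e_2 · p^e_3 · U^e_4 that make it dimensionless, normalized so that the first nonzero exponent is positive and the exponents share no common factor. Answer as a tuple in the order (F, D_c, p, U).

M: e_1·(1) + e_2·(0) + e_3·(1) + e_4·(0) = 0
L: e_1·(1) + e_2·(2) + e_3·(-1) + e_4·(1) = 0
T: e_1·(-2) + e_2·(-1) + e_3·(-2) + e_4·(-1) = 0
Solving this homogeneous linear system for the smallest-integer solution (first nonzero entry positive) gives (1, -2, -1, 2).

(1, -2, -1, 2)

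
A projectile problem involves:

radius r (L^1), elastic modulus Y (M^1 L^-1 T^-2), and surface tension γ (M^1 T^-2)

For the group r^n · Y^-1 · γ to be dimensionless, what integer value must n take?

-1

Balance the L exponent: (1)·n from r, plus −(-1) + (0) = 1 from the rest, must sum to zero.
n + 1 = 0, so n = -1.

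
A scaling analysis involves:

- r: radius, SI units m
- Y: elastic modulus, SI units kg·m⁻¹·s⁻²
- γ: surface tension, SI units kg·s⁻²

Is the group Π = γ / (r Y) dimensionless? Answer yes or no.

yes

Sum the exponent of each base dimension across the product:
  M: −[r]_M − [Y]_M + [γ]_M = −(0) − (1) + (1) = 0
  L: −[r]_L − [Y]_L + [γ]_L = −(1) − (-1) + (0) = 0
  T: −[r]_T − [Y]_T + [γ]_T = −(0) − (-2) + (-2) = 0
All base exponents vanish — dimensionless.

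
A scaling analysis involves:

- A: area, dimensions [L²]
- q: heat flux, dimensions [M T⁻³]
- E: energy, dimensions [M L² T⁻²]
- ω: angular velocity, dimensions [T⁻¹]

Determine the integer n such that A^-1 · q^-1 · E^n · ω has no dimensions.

Balance the M exponent: (1)·n from E, plus −(0) − (1) + (0) = -1 from the rest, must sum to zero.
n − 1 = 0, so n = 1.

1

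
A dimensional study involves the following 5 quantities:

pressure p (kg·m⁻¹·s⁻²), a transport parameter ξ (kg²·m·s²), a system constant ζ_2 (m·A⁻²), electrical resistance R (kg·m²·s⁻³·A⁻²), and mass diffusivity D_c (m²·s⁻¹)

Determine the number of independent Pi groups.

1

There are 5 variables and 4 base dimensions (M, L, T, I).
The dimension matrix has rank 4.
Independent dimensionless groups: 5 − 4 = 1.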